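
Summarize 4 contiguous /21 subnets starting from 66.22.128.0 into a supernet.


Original prefix: /21
Number of subnets: 4 = 2^2
New prefix = 21 - 2 = 19
Supernet: 66.22.128.0/19


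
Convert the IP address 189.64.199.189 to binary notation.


189 = 10111101
64 = 01000000
199 = 11000111
189 = 10111101
Binary: 10111101.01000000.11000111.10111101


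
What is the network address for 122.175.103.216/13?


IP:   01111010.10101111.01100111.11011000
Mask: 11111111.11111000.00000000.00000000
AND operation:
Net:  01111010.10101000.00000000.00000000
Network: 122.168.0.0/13


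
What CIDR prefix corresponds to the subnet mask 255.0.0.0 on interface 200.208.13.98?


Binary: 11111111.00000000.00000000.00000000
Count leading 1s
Prefix: /8


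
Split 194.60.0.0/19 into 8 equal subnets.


New prefix = 19 + 3 = 22
Each subnet has 1024 addresses
  194.60.0.0/22
  194.60.4.0/22
  194.60.8.0/22
  194.60.12.0/22
  194.60.16.0/22
  194.60.20.0/22
  194.60.24.0/22
  194.60.28.0/22
Subnets: 194.60.0.0/22, 194.60.4.0/22, 194.60.8.0/22, 194.60.12.0/22, 194.60.16.0/22, 194.60.20.0/22, 194.60.24.0/22, 194.60.28.0/22


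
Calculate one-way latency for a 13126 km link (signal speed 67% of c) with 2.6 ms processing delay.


Speed = 0.67 * 3e5 km/s = 201000 km/s
Propagation delay = 13126 / 201000 = 0.0653 s = 65.3035 ms
Processing delay = 2.6 ms
Total one-way latency = 67.9035 ms


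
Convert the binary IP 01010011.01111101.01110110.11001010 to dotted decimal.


01010011 = 83
01111101 = 125
01110110 = 118
11001010 = 202
IP: 83.125.118.202


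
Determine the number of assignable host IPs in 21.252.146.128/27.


Host bits = 32 - 27 = 5
Total addresses = 2^5 = 32
Usable = total - 2 (network and broadcast)
Usable hosts: 30


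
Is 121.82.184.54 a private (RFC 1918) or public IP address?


RFC 1918 private ranges:
  10.0.0.0/8 (10.0.0.0 - 10.255.255.255)
  172.16.0.0/12 (172.16.0.0 - 172.31.255.255)
  192.168.0.0/16 (192.168.0.0 - 192.168.255.255)
Public (not in any RFC 1918 range)


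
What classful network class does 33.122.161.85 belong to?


First octet: 33
Binary: 00100001
0xxxxxxx -> Class A (1-126)
Class A, default mask 255.0.0.0 (/8)


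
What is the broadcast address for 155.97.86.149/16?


Network: 155.97.0.0/16
Host bits = 16
Set all host bits to 1:
Broadcast: 155.97.255.255


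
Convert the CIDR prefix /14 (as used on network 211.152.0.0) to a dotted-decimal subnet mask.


/14 means 14 network bits, 18 host bits
Binary: 11111111111111000000000000000000
Mask: 255.252.0.0


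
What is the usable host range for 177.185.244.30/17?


Network: 177.185.128.0
Broadcast: 177.185.255.255
First usable = network + 1
Last usable = broadcast - 1
Range: 177.185.128.1 to 177.185.255.254


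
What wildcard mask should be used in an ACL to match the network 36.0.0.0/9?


Subnet mask: 255.128.0.0
Wildcard = 255.255.255.255 - subnet mask
255 - 255 = 0
255 - 128 = 127
255 - 0 = 255
255 - 0 = 255
Wildcard: 0.127.255.255


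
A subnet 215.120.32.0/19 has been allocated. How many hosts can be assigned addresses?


Host bits = 32 - 19 = 13
Total addresses = 2^13 = 8192
Usable = total - 2 (network and broadcast)
Usable hosts: 8190


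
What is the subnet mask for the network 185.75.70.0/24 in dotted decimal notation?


/24 means 24 network bits, 8 host bits
Binary: 11111111111111111111111100000000
Mask: 255.255.255.0


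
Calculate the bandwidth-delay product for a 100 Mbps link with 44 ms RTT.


BDP = bandwidth * RTT
= 100 Mbps * 44 ms
= 100 * 1e6 * 44 / 1000 bits
= 4400000 bits
= 550000 bytes
= 537.1094 KB
BDP = 4400000 bits (550000 bytes)


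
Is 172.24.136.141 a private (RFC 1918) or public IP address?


RFC 1918 private ranges:
  10.0.0.0/8 (10.0.0.0 - 10.255.255.255)
  172.16.0.0/12 (172.16.0.0 - 172.31.255.255)
  192.168.0.0/16 (192.168.0.0 - 192.168.255.255)
Private (in 172.16.0.0/12)


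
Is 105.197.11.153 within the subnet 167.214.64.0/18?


Subnet network: 167.214.64.0
Test IP AND mask: 105.197.0.0
No, 105.197.11.153 is not in 167.214.64.0/18


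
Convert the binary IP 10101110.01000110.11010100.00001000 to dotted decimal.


10101110 = 174
01000110 = 70
11010100 = 212
00001000 = 8
IP: 174.70.212.8


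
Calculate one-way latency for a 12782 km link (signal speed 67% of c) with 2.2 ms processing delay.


Speed = 0.67 * 3e5 km/s = 201000 km/s
Propagation delay = 12782 / 201000 = 0.0636 s = 63.592 ms
Processing delay = 2.2 ms
Total one-way latency = 65.792 ms


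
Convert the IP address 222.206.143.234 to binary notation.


222 = 11011110
206 = 11001110
143 = 10001111
234 = 11101010
Binary: 11011110.11001110.10001111.11101010


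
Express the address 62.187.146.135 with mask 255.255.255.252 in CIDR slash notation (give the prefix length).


Binary: 11111111.11111111.11111111.11111100
Count leading 1s
Prefix: /30


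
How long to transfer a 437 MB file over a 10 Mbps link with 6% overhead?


Effective throughput = 10 * (1 - 6/100) = 9.4 Mbps
File size in Mb = 437 * 8 = 3496 Mb
Time = 3496 / 9.4
Time = 371.9149 seconds


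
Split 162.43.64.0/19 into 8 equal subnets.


New prefix = 19 + 3 = 22
Each subnet has 1024 addresses
  162.43.64.0/22
  162.43.68.0/22
  162.43.72.0/22
  162.43.76.0/22
  162.43.80.0/22
  162.43.84.0/22
  162.43.88.0/22
  162.43.92.0/22
Subnets: 162.43.64.0/22, 162.43.68.0/22, 162.43.72.0/22, 162.43.76.0/22, 162.43.80.0/22, 162.43.84.0/22, 162.43.88.0/22, 162.43.92.0/22


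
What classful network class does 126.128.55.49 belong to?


First octet: 126
Binary: 01111110
0xxxxxxx -> Class A (1-126)
Class A, default mask 255.0.0.0 (/8)


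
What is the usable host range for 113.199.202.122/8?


Network: 113.0.0.0
Broadcast: 113.255.255.255
First usable = network + 1
Last usable = broadcast - 1
Range: 113.0.0.1 to 113.255.255.254


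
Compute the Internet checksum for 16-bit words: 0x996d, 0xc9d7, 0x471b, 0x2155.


Sum all words (with carry folding):
+ 0x996d = 0x996d
+ 0xc9d7 = 0x6345
+ 0x471b = 0xaa60
+ 0x2155 = 0xcbb5
One's complement: ~0xcbb5
Checksum = 0x344a


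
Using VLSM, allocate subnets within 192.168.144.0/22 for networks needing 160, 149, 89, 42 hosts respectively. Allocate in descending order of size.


160 hosts -> /24 (254 usable): 192.168.144.0/24
149 hosts -> /24 (254 usable): 192.168.145.0/24
89 hosts -> /25 (126 usable): 192.168.146.0/25
42 hosts -> /26 (62 usable): 192.168.146.128/26
Allocation: 192.168.144.0/24 (160 hosts, 254 usable); 192.168.145.0/24 (149 hosts, 254 usable); 192.168.146.0/25 (89 hosts, 126 usable); 192.168.146.128/26 (42 hosts, 62 usable)


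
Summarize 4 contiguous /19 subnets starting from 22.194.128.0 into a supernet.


Original prefix: /19
Number of subnets: 4 = 2^2
New prefix = 19 - 2 = 17
Supernet: 22.194.128.0/17


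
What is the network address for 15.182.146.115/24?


IP:   00001111.10110110.10010010.01110011
Mask: 11111111.11111111.11111111.00000000
AND operation:
Net:  00001111.10110110.10010010.00000000
Network: 15.182.146.0/24


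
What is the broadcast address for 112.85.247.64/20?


Network: 112.85.240.0/20
Host bits = 12
Set all host bits to 1:
Broadcast: 112.85.255.255


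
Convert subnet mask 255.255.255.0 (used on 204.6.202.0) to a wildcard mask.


Subnet mask: 255.255.255.0
Wildcard = 255.255.255.255 - subnet mask
255 - 255 = 0
255 - 255 = 0
255 - 255 = 0
255 - 0 = 255
Wildcard: 0.0.0.255


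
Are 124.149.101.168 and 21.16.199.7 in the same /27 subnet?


Mask: 255.255.255.224
124.149.101.168 AND mask = 124.149.101.160
21.16.199.7 AND mask = 21.16.199.0
No, different subnets (124.149.101.160 vs 21.16.199.0)


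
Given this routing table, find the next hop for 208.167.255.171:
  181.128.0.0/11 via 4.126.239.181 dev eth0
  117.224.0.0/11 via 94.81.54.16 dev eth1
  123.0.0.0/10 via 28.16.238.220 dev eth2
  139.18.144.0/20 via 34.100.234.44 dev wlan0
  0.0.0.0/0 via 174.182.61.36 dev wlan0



Longest prefix match for 208.167.255.171:
  /11 181.128.0.0: no
  /11 117.224.0.0: no
  /10 123.0.0.0: no
  /20 139.18.144.0: no
  /0 0.0.0.0: MATCH
Selected: next-hop 174.182.61.36 via wlan0 (matched /0)


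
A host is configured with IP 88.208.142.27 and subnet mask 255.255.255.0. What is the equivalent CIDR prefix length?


Binary: 11111111.11111111.11111111.00000000
Count leading 1s
Prefix: /24


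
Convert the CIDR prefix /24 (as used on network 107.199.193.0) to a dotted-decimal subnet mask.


/24 means 24 network bits, 8 host bits
Binary: 11111111111111111111111100000000
Mask: 255.255.255.0


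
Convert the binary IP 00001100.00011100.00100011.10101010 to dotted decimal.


00001100 = 12
00011100 = 28
00100011 = 35
10101010 = 170
IP: 12.28.35.170


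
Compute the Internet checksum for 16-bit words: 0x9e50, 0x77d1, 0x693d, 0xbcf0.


Sum all words (with carry folding):
+ 0x9e50 = 0x9e50
+ 0x77d1 = 0x1622
+ 0x693d = 0x7f5f
+ 0xbcf0 = 0x3c50
One's complement: ~0x3c50
Checksum = 0xc3af


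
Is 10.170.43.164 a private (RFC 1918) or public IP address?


RFC 1918 private ranges:
  10.0.0.0/8 (10.0.0.0 - 10.255.255.255)
  172.16.0.0/12 (172.16.0.0 - 172.31.255.255)
  192.168.0.0/16 (192.168.0.0 - 192.168.255.255)
Private (in 10.0.0.0/8)


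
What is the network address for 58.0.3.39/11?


IP:   00111010.00000000.00000011.00100111
Mask: 11111111.11100000.00000000.00000000
AND operation:
Net:  00111010.00000000.00000000.00000000
Network: 58.0.0.0/11


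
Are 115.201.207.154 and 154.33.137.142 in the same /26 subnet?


Mask: 255.255.255.192
115.201.207.154 AND mask = 115.201.207.128
154.33.137.142 AND mask = 154.33.137.128
No, different subnets (115.201.207.128 vs 154.33.137.128)


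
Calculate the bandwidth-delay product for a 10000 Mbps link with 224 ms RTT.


BDP = bandwidth * RTT
= 10000 Mbps * 224 ms
= 10000 * 1e6 * 224 / 1000 bits
= 2240000000 bits
= 280000000 bytes
= 273437.5 KB
BDP = 2240000000 bits (280000000 bytes)


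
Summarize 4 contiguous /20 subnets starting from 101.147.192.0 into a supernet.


Original prefix: /20
Number of subnets: 4 = 2^2
New prefix = 20 - 2 = 18
Supernet: 101.147.192.0/18


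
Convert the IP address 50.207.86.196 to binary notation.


50 = 00110010
207 = 11001111
86 = 01010110
196 = 11000100
Binary: 00110010.11001111.01010110.11000100


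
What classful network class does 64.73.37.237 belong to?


First octet: 64
Binary: 01000000
0xxxxxxx -> Class A (1-126)
Class A, default mask 255.0.0.0 (/8)


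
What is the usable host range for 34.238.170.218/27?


Network: 34.238.170.192
Broadcast: 34.238.170.223
First usable = network + 1
Last usable = broadcast - 1
Range: 34.238.170.193 to 34.238.170.222


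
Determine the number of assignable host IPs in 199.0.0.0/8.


Host bits = 32 - 8 = 24
Total addresses = 2^24 = 16777216
Usable = total - 2 (network and broadcast)
Usable hosts: 16777214


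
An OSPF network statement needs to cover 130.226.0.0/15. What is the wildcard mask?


Subnet mask: 255.254.0.0
Wildcard = 255.255.255.255 - subnet mask
255 - 255 = 0
255 - 254 = 1
255 - 0 = 255
255 - 0 = 255
Wildcard: 0.1.255.255


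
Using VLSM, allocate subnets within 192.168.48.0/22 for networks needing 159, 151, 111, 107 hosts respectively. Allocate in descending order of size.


159 hosts -> /24 (254 usable): 192.168.48.0/24
151 hosts -> /24 (254 usable): 192.168.49.0/24
111 hosts -> /25 (126 usable): 192.168.50.0/25
107 hosts -> /25 (126 usable): 192.168.50.128/25
Allocation: 192.168.48.0/24 (159 hosts, 254 usable); 192.168.49.0/24 (151 hosts, 254 usable); 192.168.50.0/25 (111 hosts, 126 usable); 192.168.50.128/25 (107 hosts, 126 usable)


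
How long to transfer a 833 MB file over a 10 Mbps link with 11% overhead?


Effective throughput = 10 * (1 - 11/100) = 8.9 Mbps
File size in Mb = 833 * 8 = 6664 Mb
Time = 6664 / 8.9
Time = 748.764 seconds


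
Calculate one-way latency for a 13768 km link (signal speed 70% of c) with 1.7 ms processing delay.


Speed = 0.7 * 3e5 km/s = 210000 km/s
Propagation delay = 13768 / 210000 = 0.0656 s = 65.5619 ms
Processing delay = 1.7 ms
Total one-way latency = 67.2619 ms


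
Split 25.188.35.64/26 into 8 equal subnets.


New prefix = 26 + 3 = 29
Each subnet has 8 addresses
  25.188.35.64/29
  25.188.35.72/29
  25.188.35.80/29
  25.188.35.88/29
  25.188.35.96/29
  25.188.35.104/29
  25.188.35.112/29
  25.188.35.120/29
Subnets: 25.188.35.64/29, 25.188.35.72/29, 25.188.35.80/29, 25.188.35.88/29, 25.188.35.96/29, 25.188.35.104/29, 25.188.35.112/29, 25.188.35.120/29


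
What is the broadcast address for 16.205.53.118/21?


Network: 16.205.48.0/21
Host bits = 11
Set all host bits to 1:
Broadcast: 16.205.55.255


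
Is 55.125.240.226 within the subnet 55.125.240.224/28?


Subnet network: 55.125.240.224
Test IP AND mask: 55.125.240.224
Yes, 55.125.240.226 is in 55.125.240.224/28


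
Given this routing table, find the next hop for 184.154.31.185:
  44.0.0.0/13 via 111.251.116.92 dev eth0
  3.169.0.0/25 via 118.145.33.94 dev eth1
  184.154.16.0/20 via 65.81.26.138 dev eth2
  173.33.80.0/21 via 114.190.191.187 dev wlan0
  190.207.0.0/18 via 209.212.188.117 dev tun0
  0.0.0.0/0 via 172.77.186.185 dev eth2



Longest prefix match for 184.154.31.185:
  /13 44.0.0.0: no
  /25 3.169.0.0: no
  /20 184.154.16.0: MATCH
  /21 173.33.80.0: no
  /18 190.207.0.0: no
  /0 0.0.0.0: MATCH
Selected: next-hop 65.81.26.138 via eth2 (matched /20)


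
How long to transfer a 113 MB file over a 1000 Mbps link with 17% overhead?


Effective throughput = 1000 * (1 - 17/100) = 830 Mbps
File size in Mb = 113 * 8 = 904 Mb
Time = 904 / 830
Time = 1.0892 seconds


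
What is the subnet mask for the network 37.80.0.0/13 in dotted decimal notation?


/13 means 13 network bits, 19 host bits
Binary: 11111111111110000000000000000000
Mask: 255.248.0.0


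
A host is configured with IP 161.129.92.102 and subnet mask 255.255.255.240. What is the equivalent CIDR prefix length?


Binary: 11111111.11111111.11111111.11110000
Count leading 1s
Prefix: /28


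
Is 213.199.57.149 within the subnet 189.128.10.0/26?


Subnet network: 189.128.10.0
Test IP AND mask: 213.199.57.128
No, 213.199.57.149 is not in 189.128.10.0/26


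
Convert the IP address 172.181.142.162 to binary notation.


172 = 10101100
181 = 10110101
142 = 10001110
162 = 10100010
Binary: 10101100.10110101.10001110.10100010


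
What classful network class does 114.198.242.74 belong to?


First octet: 114
Binary: 01110010
0xxxxxxx -> Class A (1-126)
Class A, default mask 255.0.0.0 (/8)


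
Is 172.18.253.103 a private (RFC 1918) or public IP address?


RFC 1918 private ranges:
  10.0.0.0/8 (10.0.0.0 - 10.255.255.255)
  172.16.0.0/12 (172.16.0.0 - 172.31.255.255)
  192.168.0.0/16 (192.168.0.0 - 192.168.255.255)
Private (in 172.16.0.0/12)


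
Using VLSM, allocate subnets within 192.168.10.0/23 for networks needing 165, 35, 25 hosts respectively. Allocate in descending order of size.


165 hosts -> /24 (254 usable): 192.168.10.0/24
35 hosts -> /26 (62 usable): 192.168.11.0/26
25 hosts -> /27 (30 usable): 192.168.11.64/27
Allocation: 192.168.10.0/24 (165 hosts, 254 usable); 192.168.11.0/26 (35 hosts, 62 usable); 192.168.11.64/27 (25 hosts, 30 usable)


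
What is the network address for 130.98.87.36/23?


IP:   10000010.01100010.01010111.00100100
Mask: 11111111.11111111.11111110.00000000
AND operation:
Net:  10000010.01100010.01010110.00000000
Network: 130.98.86.0/23


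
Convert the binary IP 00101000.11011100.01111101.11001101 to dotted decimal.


00101000 = 40
11011100 = 220
01111101 = 125
11001101 = 205
IP: 40.220.125.205


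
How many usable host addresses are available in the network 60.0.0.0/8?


Host bits = 32 - 8 = 24
Total addresses = 2^24 = 16777216
Usable = total - 2 (network and broadcast)
Usable hosts: 16777214


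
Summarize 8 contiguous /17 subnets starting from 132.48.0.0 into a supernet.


Original prefix: /17
Number of subnets: 8 = 2^3
New prefix = 17 - 3 = 14
Supernet: 132.48.0.0/14


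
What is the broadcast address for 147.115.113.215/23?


Network: 147.115.112.0/23
Host bits = 9
Set all host bits to 1:
Broadcast: 147.115.113.255


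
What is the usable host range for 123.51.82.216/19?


Network: 123.51.64.0
Broadcast: 123.51.95.255
First usable = network + 1
Last usable = broadcast - 1
Range: 123.51.64.1 to 123.51.95.254


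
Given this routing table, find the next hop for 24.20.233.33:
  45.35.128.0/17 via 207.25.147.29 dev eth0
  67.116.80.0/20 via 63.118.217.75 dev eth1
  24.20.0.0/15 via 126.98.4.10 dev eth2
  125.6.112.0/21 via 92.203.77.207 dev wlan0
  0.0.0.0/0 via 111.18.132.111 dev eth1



Longest prefix match for 24.20.233.33:
  /17 45.35.128.0: no
  /20 67.116.80.0: no
  /15 24.20.0.0: MATCH
  /21 125.6.112.0: no
  /0 0.0.0.0: MATCH
Selected: next-hop 126.98.4.10 via eth2 (matched /15)


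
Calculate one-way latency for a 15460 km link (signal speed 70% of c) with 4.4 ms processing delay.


Speed = 0.7 * 3e5 km/s = 210000 km/s
Propagation delay = 15460 / 210000 = 0.0736 s = 73.619 ms
Processing delay = 4.4 ms
Total one-way latency = 78.019 ms


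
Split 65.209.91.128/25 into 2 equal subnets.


New prefix = 25 + 1 = 26
Each subnet has 64 addresses
  65.209.91.128/26
  65.209.91.192/26
Subnets: 65.209.91.128/26, 65.209.91.192/26


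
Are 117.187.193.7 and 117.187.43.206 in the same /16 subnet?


Mask: 255.255.0.0
117.187.193.7 AND mask = 117.187.0.0
117.187.43.206 AND mask = 117.187.0.0
Yes, same subnet (117.187.0.0)


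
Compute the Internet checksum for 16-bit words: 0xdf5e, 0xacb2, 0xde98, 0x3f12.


Sum all words (with carry folding):
+ 0xdf5e = 0xdf5e
+ 0xacb2 = 0x8c11
+ 0xde98 = 0x6aaa
+ 0x3f12 = 0xa9bc
One's complement: ~0xa9bc
Checksum = 0x5643


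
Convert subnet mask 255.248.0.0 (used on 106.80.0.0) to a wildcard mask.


Subnet mask: 255.248.0.0
Wildcard = 255.255.255.255 - subnet mask
255 - 255 = 0
255 - 248 = 7
255 - 0 = 255
255 - 0 = 255
Wildcard: 0.7.255.255


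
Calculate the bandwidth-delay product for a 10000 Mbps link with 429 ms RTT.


BDP = bandwidth * RTT
= 10000 Mbps * 429 ms
= 10000 * 1e6 * 429 / 1000 bits
= 4290000000 bits
= 536250000 bytes
= 523681.6406 KB
BDP = 4290000000 bits (536250000 bytes)


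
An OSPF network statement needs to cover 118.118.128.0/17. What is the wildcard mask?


Subnet mask: 255.255.128.0
Wildcard = 255.255.255.255 - subnet mask
255 - 255 = 0
255 - 255 = 0
255 - 128 = 127
255 - 0 = 255
Wildcard: 0.0.127.255


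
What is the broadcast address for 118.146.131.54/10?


Network: 118.128.0.0/10
Host bits = 22
Set all host bits to 1:
Broadcast: 118.191.255.255


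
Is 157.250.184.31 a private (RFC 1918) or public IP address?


RFC 1918 private ranges:
  10.0.0.0/8 (10.0.0.0 - 10.255.255.255)
  172.16.0.0/12 (172.16.0.0 - 172.31.255.255)
  192.168.0.0/16 (192.168.0.0 - 192.168.255.255)
Public (not in any RFC 1918 range)


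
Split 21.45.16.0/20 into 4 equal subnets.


New prefix = 20 + 2 = 22
Each subnet has 1024 addresses
  21.45.16.0/22
  21.45.20.0/22
  21.45.24.0/22
  21.45.28.0/22
Subnets: 21.45.16.0/22, 21.45.20.0/22, 21.45.24.0/22, 21.45.28.0/22


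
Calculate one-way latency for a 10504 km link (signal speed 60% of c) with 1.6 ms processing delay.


Speed = 0.6 * 3e5 km/s = 180000 km/s
Propagation delay = 10504 / 180000 = 0.0584 s = 58.3556 ms
Processing delay = 1.6 ms
Total one-way latency = 59.9556 ms


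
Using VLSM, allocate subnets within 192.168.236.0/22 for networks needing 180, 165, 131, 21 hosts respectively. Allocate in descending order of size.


180 hosts -> /24 (254 usable): 192.168.236.0/24
165 hosts -> /24 (254 usable): 192.168.237.0/24
131 hosts -> /24 (254 usable): 192.168.238.0/24
21 hosts -> /27 (30 usable): 192.168.239.0/27
Allocation: 192.168.236.0/24 (180 hosts, 254 usable); 192.168.237.0/24 (165 hosts, 254 usable); 192.168.238.0/24 (131 hosts, 254 usable); 192.168.239.0/27 (21 hosts, 30 usable)


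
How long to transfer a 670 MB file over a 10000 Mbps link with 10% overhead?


Effective throughput = 10000 * (1 - 10/100) = 9000 Mbps
File size in Mb = 670 * 8 = 5360 Mb
Time = 5360 / 9000
Time = 0.5956 seconds


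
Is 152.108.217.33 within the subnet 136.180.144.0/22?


Subnet network: 136.180.144.0
Test IP AND mask: 152.108.216.0
No, 152.108.217.33 is not in 136.180.144.0/22


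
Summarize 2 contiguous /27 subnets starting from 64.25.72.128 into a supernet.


Original prefix: /27
Number of subnets: 2 = 2^1
New prefix = 27 - 1 = 26
Supernet: 64.25.72.128/26


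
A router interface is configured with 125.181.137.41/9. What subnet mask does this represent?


/9 means 9 network bits, 23 host bits
Binary: 11111111100000000000000000000000
Mask: 255.128.0.0


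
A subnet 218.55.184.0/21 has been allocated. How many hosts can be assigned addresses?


Host bits = 32 - 21 = 11
Total addresses = 2^11 = 2048
Usable = total - 2 (network and broadcast)
Usable hosts: 2046


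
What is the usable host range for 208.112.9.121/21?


Network: 208.112.8.0
Broadcast: 208.112.15.255
First usable = network + 1
Last usable = broadcast - 1
Range: 208.112.8.1 to 208.112.15.254


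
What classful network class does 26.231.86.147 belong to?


First octet: 26
Binary: 00011010
0xxxxxxx -> Class A (1-126)
Class A, default mask 255.0.0.0 (/8)


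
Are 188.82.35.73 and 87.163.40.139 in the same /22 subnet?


Mask: 255.255.252.0
188.82.35.73 AND mask = 188.82.32.0
87.163.40.139 AND mask = 87.163.40.0
No, different subnets (188.82.32.0 vs 87.163.40.0)


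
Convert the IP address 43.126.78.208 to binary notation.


43 = 00101011
126 = 01111110
78 = 01001110
208 = 11010000
Binary: 00101011.01111110.01001110.11010000


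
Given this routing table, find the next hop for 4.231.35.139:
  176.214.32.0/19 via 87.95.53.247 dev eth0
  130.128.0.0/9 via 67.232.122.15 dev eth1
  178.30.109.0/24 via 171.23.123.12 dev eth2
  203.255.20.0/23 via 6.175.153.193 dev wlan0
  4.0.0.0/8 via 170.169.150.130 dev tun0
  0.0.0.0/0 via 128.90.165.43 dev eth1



Longest prefix match for 4.231.35.139:
  /19 176.214.32.0: no
  /9 130.128.0.0: no
  /24 178.30.109.0: no
  /23 203.255.20.0: no
  /8 4.0.0.0: MATCH
  /0 0.0.0.0: MATCH
Selected: next-hop 170.169.150.130 via tun0 (matched /8)


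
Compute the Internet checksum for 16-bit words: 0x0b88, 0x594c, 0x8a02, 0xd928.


Sum all words (with carry folding):
+ 0x0b88 = 0x0b88
+ 0x594c = 0x64d4
+ 0x8a02 = 0xeed6
+ 0xd928 = 0xc7ff
One's complement: ~0xc7ff
Checksum = 0x3800


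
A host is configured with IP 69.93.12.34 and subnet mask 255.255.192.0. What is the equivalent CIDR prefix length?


Binary: 11111111.11111111.11000000.00000000
Count leading 1s
Prefix: /18


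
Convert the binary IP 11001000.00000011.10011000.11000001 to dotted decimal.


11001000 = 200
00000011 = 3
10011000 = 152
11000001 = 193
IP: 200.3.152.193


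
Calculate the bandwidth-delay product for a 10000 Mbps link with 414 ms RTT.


BDP = bandwidth * RTT
= 10000 Mbps * 414 ms
= 10000 * 1e6 * 414 / 1000 bits
= 4140000000 bits
= 517500000 bytes
= 505371.0938 KB
BDP = 4140000000 bits (517500000 bytes)


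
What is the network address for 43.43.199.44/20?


IP:   00101011.00101011.11000111.00101100
Mask: 11111111.11111111.11110000.00000000
AND operation:
Net:  00101011.00101011.11000000.00000000
Network: 43.43.192.0/20


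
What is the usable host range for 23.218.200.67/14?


Network: 23.216.0.0
Broadcast: 23.219.255.255
First usable = network + 1
Last usable = broadcast - 1
Range: 23.216.0.1 to 23.219.255.254


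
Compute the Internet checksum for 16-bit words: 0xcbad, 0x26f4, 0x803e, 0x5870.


Sum all words (with carry folding):
+ 0xcbad = 0xcbad
+ 0x26f4 = 0xf2a1
+ 0x803e = 0x72e0
+ 0x5870 = 0xcb50
One's complement: ~0xcb50
Checksum = 0x34af


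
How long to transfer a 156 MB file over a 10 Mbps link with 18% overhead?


Effective throughput = 10 * (1 - 18/100) = 8.2 Mbps
File size in Mb = 156 * 8 = 1248 Mb
Time = 1248 / 8.2
Time = 152.1951 seconds


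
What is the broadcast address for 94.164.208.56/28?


Network: 94.164.208.48/28
Host bits = 4
Set all host bits to 1:
Broadcast: 94.164.208.63


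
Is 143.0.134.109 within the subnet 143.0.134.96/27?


Subnet network: 143.0.134.96
Test IP AND mask: 143.0.134.96
Yes, 143.0.134.109 is in 143.0.134.96/27


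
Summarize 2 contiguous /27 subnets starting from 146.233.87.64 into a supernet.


Original prefix: /27
Number of subnets: 2 = 2^1
New prefix = 27 - 1 = 26
Supernet: 146.233.87.64/26


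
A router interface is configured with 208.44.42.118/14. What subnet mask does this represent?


/14 means 14 network bits, 18 host bits
Binary: 11111111111111000000000000000000
Mask: 255.252.0.0


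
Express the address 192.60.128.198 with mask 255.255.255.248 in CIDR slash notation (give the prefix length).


Binary: 11111111.11111111.11111111.11111000
Count leading 1s
Prefix: /29


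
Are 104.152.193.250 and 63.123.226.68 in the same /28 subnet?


Mask: 255.255.255.240
104.152.193.250 AND mask = 104.152.193.240
63.123.226.68 AND mask = 63.123.226.64
No, different subnets (104.152.193.240 vs 63.123.226.64)


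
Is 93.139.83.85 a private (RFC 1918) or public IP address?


RFC 1918 private ranges:
  10.0.0.0/8 (10.0.0.0 - 10.255.255.255)
  172.16.0.0/12 (172.16.0.0 - 172.31.255.255)
  192.168.0.0/16 (192.168.0.0 - 192.168.255.255)
Public (not in any RFC 1918 range)


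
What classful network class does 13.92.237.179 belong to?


First octet: 13
Binary: 00001101
0xxxxxxx -> Class A (1-126)
Class A, default mask 255.0.0.0 (/8)


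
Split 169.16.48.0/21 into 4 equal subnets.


New prefix = 21 + 2 = 23
Each subnet has 512 addresses
  169.16.48.0/23
  169.16.50.0/23
  169.16.52.0/23
  169.16.54.0/23
Subnets: 169.16.48.0/23, 169.16.50.0/23, 169.16.52.0/23, 169.16.54.0/23


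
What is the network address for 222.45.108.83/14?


IP:   11011110.00101101.01101100.01010011
Mask: 11111111.11111100.00000000.00000000
AND operation:
Net:  11011110.00101100.00000000.00000000
Network: 222.44.0.0/14


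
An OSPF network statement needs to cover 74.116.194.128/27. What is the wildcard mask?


Subnet mask: 255.255.255.224
Wildcard = 255.255.255.255 - subnet mask
255 - 255 = 0
255 - 255 = 0
255 - 255 = 0
255 - 224 = 31
Wildcard: 0.0.0.31


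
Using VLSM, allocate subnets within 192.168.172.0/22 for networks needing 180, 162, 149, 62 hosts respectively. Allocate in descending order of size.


180 hosts -> /24 (254 usable): 192.168.172.0/24
162 hosts -> /24 (254 usable): 192.168.173.0/24
149 hosts -> /24 (254 usable): 192.168.174.0/24
62 hosts -> /26 (62 usable): 192.168.175.0/26
Allocation: 192.168.172.0/24 (180 hosts, 254 usable); 192.168.173.0/24 (162 hosts, 254 usable); 192.168.174.0/24 (149 hosts, 254 usable); 192.168.175.0/26 (62 hosts, 62 usable)


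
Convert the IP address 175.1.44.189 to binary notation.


175 = 10101111
1 = 00000001
44 = 00101100
189 = 10111101
Binary: 10101111.00000001.00101100.10111101


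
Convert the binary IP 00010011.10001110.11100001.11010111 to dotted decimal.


00010011 = 19
10001110 = 142
11100001 = 225
11010111 = 215
IP: 19.142.225.215


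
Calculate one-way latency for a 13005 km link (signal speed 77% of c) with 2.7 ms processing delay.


Speed = 0.77 * 3e5 km/s = 231000 km/s
Propagation delay = 13005 / 231000 = 0.0563 s = 56.2987 ms
Processing delay = 2.7 ms
Total one-way latency = 58.9987 ms


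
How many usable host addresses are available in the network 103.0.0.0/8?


Host bits = 32 - 8 = 24
Total addresses = 2^24 = 16777216
Usable = total - 2 (network and broadcast)
Usable hosts: 16777214


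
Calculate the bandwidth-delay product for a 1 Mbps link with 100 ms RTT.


BDP = bandwidth * RTT
= 1 Mbps * 100 ms
= 1 * 1e6 * 100 / 1000 bits
= 100000 bits
= 12500 bytes
= 12.207 KB
BDP = 100000 bits (12500 bytes)


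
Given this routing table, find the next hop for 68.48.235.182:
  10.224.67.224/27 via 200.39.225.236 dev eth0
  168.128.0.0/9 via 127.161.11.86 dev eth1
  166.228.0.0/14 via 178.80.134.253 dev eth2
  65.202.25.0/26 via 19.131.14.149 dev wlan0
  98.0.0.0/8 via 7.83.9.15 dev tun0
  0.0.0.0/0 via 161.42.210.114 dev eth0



Longest prefix match for 68.48.235.182:
  /27 10.224.67.224: no
  /9 168.128.0.0: no
  /14 166.228.0.0: no
  /26 65.202.25.0: no
  /8 98.0.0.0: no
  /0 0.0.0.0: MATCH
Selected: next-hop 161.42.210.114 via eth0 (matched /0)


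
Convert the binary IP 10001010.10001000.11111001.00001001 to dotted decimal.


10001010 = 138
10001000 = 136
11111001 = 249
00001001 = 9
IP: 138.136.249.9


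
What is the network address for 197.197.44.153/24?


IP:   11000101.11000101.00101100.10011001
Mask: 11111111.11111111.11111111.00000000
AND operation:
Net:  11000101.11000101.00101100.00000000
Network: 197.197.44.0/24


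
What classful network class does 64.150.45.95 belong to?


First octet: 64
Binary: 01000000
0xxxxxxx -> Class A (1-126)
Class A, default mask 255.0.0.0 (/8)


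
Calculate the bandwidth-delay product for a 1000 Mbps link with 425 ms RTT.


BDP = bandwidth * RTT
= 1000 Mbps * 425 ms
= 1000 * 1e6 * 425 / 1000 bits
= 425000000 bits
= 53125000 bytes
= 51879.8828 KB
BDP = 425000000 bits (53125000 bytes)


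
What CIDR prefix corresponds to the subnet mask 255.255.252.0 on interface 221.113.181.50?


Binary: 11111111.11111111.11111100.00000000
Count leading 1s
Prefix: /22


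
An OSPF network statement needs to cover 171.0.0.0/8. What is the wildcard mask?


Subnet mask: 255.0.0.0
Wildcard = 255.255.255.255 - subnet mask
255 - 255 = 0
255 - 0 = 255
255 - 0 = 255
255 - 0 = 255
Wildcard: 0.255.255.255


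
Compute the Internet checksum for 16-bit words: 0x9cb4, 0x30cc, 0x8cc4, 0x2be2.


Sum all words (with carry folding):
+ 0x9cb4 = 0x9cb4
+ 0x30cc = 0xcd80
+ 0x8cc4 = 0x5a45
+ 0x2be2 = 0x8627
One's complement: ~0x8627
Checksum = 0x79d8


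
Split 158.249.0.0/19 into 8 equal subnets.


New prefix = 19 + 3 = 22
Each subnet has 1024 addresses
  158.249.0.0/22
  158.249.4.0/22
  158.249.8.0/22
  158.249.12.0/22
  158.249.16.0/22
  158.249.20.0/22
  158.249.24.0/22
  158.249.28.0/22
Subnets: 158.249.0.0/22, 158.249.4.0/22, 158.249.8.0/22, 158.249.12.0/22, 158.249.16.0/22, 158.249.20.0/22, 158.249.24.0/22, 158.249.28.0/22


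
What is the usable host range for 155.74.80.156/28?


Network: 155.74.80.144
Broadcast: 155.74.80.159
First usable = network + 1
Last usable = broadcast - 1
Range: 155.74.80.145 to 155.74.80.158


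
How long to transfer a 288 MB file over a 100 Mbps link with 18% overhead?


Effective throughput = 100 * (1 - 18/100) = 82 Mbps
File size in Mb = 288 * 8 = 2304 Mb
Time = 2304 / 82
Time = 28.0976 seconds


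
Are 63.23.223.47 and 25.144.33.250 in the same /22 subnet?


Mask: 255.255.252.0
63.23.223.47 AND mask = 63.23.220.0
25.144.33.250 AND mask = 25.144.32.0
No, different subnets (63.23.220.0 vs 25.144.32.0)


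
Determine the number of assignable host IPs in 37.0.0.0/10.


Host bits = 32 - 10 = 22
Total addresses = 2^22 = 4194304
Usable = total - 2 (network and broadcast)
Usable hosts: 4194302


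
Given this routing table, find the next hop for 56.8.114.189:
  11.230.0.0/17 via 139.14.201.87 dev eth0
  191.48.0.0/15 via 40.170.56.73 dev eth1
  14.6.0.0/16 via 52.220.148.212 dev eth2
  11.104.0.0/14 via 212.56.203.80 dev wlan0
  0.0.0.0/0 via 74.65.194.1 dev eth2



Longest prefix match for 56.8.114.189:
  /17 11.230.0.0: no
  /15 191.48.0.0: no
  /16 14.6.0.0: no
  /14 11.104.0.0: no
  /0 0.0.0.0: MATCH
Selected: next-hop 74.65.194.1 via eth2 (matched /0)


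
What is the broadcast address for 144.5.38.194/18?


Network: 144.5.0.0/18
Host bits = 14
Set all host bits to 1:
Broadcast: 144.5.63.255


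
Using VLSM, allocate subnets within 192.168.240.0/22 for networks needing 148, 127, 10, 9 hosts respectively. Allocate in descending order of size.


148 hosts -> /24 (254 usable): 192.168.240.0/24
127 hosts -> /24 (254 usable): 192.168.241.0/24
10 hosts -> /28 (14 usable): 192.168.242.0/28
9 hosts -> /28 (14 usable): 192.168.242.16/28
Allocation: 192.168.240.0/24 (148 hosts, 254 usable); 192.168.241.0/24 (127 hosts, 254 usable); 192.168.242.0/28 (10 hosts, 14 usable); 192.168.242.16/28 (9 hosts, 14 usable)


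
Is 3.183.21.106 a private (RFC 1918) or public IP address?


RFC 1918 private ranges:
  10.0.0.0/8 (10.0.0.0 - 10.255.255.255)
  172.16.0.0/12 (172.16.0.0 - 172.31.255.255)
  192.168.0.0/16 (192.168.0.0 - 192.168.255.255)
Public (not in any RFC 1918 range)


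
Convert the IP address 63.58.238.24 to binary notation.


63 = 00111111
58 = 00111010
238 = 11101110
24 = 00011000
Binary: 00111111.00111010.11101110.00011000


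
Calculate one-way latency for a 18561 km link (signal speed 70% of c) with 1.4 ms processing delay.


Speed = 0.7 * 3e5 km/s = 210000 km/s
Propagation delay = 18561 / 210000 = 0.0884 s = 88.3857 ms
Processing delay = 1.4 ms
Total one-way latency = 89.7857 ms


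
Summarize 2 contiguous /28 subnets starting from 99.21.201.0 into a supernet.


Original prefix: /28
Number of subnets: 2 = 2^1
New prefix = 28 - 1 = 27
Supernet: 99.21.201.0/27


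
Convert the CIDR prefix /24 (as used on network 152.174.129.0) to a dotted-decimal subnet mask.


/24 means 24 network bits, 8 host bits
Binary: 11111111111111111111111100000000
Mask: 255.255.255.0


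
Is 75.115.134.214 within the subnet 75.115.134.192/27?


Subnet network: 75.115.134.192
Test IP AND mask: 75.115.134.192
Yes, 75.115.134.214 is in 75.115.134.192/27


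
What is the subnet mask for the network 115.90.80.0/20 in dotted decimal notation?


/20 means 20 network bits, 12 host bits
Binary: 11111111111111111111000000000000
Mask: 255.255.240.0


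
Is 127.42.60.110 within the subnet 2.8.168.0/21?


Subnet network: 2.8.168.0
Test IP AND mask: 127.42.56.0
No, 127.42.60.110 is not in 2.8.168.0/21


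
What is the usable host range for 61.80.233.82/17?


Network: 61.80.128.0
Broadcast: 61.80.255.255
First usable = network + 1
Last usable = broadcast - 1
Range: 61.80.128.1 to 61.80.255.254


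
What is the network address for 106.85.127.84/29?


IP:   01101010.01010101.01111111.01010100
Mask: 11111111.11111111.11111111.11111000
AND operation:
Net:  01101010.01010101.01111111.01010000
Network: 106.85.127.80/29


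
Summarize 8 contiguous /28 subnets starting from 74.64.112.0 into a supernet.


Original prefix: /28
Number of subnets: 8 = 2^3
New prefix = 28 - 3 = 25
Supernet: 74.64.112.0/25


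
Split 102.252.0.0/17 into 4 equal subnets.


New prefix = 17 + 2 = 19
Each subnet has 8192 addresses
  102.252.0.0/19
  102.252.32.0/19
  102.252.64.0/19
  102.252.96.0/19
Subnets: 102.252.0.0/19, 102.252.32.0/19, 102.252.64.0/19, 102.252.96.0/19


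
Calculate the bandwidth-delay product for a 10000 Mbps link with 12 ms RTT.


BDP = bandwidth * RTT
= 10000 Mbps * 12 ms
= 10000 * 1e6 * 12 / 1000 bits
= 120000000 bits
= 15000000 bytes
= 14648.4375 KB
BDP = 120000000 bits (15000000 bytes)


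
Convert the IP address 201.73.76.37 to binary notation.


201 = 11001001
73 = 01001001
76 = 01001100
37 = 00100101
Binary: 11001001.01001001.01001100.00100101


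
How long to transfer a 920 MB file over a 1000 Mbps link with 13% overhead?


Effective throughput = 1000 * (1 - 13/100) = 870 Mbps
File size in Mb = 920 * 8 = 7360 Mb
Time = 7360 / 870
Time = 8.4598 seconds


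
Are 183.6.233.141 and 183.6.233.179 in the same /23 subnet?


Mask: 255.255.254.0
183.6.233.141 AND mask = 183.6.232.0
183.6.233.179 AND mask = 183.6.232.0
Yes, same subnet (183.6.232.0)


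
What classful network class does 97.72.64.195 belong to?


First octet: 97
Binary: 01100001
0xxxxxxx -> Class A (1-126)
Class A, default mask 255.0.0.0 (/8)


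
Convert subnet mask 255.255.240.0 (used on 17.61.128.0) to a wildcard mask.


Subnet mask: 255.255.240.0
Wildcard = 255.255.255.255 - subnet mask
255 - 255 = 0
255 - 255 = 0
255 - 240 = 15
255 - 0 = 255
Wildcard: 0.0.15.255


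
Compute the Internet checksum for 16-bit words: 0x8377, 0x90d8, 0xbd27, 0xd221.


Sum all words (with carry folding):
+ 0x8377 = 0x8377
+ 0x90d8 = 0x1450
+ 0xbd27 = 0xd177
+ 0xd221 = 0xa399
One's complement: ~0xa399
Checksum = 0x5c66


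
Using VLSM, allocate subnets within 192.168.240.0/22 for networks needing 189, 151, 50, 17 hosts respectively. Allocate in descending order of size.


189 hosts -> /24 (254 usable): 192.168.240.0/24
151 hosts -> /24 (254 usable): 192.168.241.0/24
50 hosts -> /26 (62 usable): 192.168.242.0/26
17 hosts -> /27 (30 usable): 192.168.242.64/27
Allocation: 192.168.240.0/24 (189 hosts, 254 usable); 192.168.241.0/24 (151 hosts, 254 usable); 192.168.242.0/26 (50 hosts, 62 usable); 192.168.242.64/27 (17 hosts, 30 usable)


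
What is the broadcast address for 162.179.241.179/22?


Network: 162.179.240.0/22
Host bits = 10
Set all host bits to 1:
Broadcast: 162.179.243.255


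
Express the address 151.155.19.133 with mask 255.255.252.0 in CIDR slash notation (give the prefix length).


Binary: 11111111.11111111.11111100.00000000
Count leading 1s
Prefix: /22


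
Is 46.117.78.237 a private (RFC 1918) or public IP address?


RFC 1918 private ranges:
  10.0.0.0/8 (10.0.0.0 - 10.255.255.255)
  172.16.0.0/12 (172.16.0.0 - 172.31.255.255)
  192.168.0.0/16 (192.168.0.0 - 192.168.255.255)
Public (not in any RFC 1918 range)


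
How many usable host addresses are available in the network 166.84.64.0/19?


Host bits = 32 - 19 = 13
Total addresses = 2^13 = 8192
Usable = total - 2 (network and broadcast)
Usable hosts: 8190


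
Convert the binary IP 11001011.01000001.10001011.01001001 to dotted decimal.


11001011 = 203
01000001 = 65
10001011 = 139
01001001 = 73
IP: 203.65.139.73


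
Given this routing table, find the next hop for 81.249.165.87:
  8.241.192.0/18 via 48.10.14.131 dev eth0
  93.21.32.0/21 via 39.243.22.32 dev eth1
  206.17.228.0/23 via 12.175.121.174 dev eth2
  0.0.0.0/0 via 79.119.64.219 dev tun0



Longest prefix match for 81.249.165.87:
  /18 8.241.192.0: no
  /21 93.21.32.0: no
  /23 206.17.228.0: no
  /0 0.0.0.0: MATCH
Selected: next-hop 79.119.64.219 via tun0 (matched /0)


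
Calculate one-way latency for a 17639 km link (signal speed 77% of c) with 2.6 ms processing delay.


Speed = 0.77 * 3e5 km/s = 231000 km/s
Propagation delay = 17639 / 231000 = 0.0764 s = 76.3593 ms
Processing delay = 2.6 ms
Total one-way latency = 78.9593 ms


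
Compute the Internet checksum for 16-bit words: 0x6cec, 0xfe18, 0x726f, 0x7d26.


Sum all words (with carry folding):
+ 0x6cec = 0x6cec
+ 0xfe18 = 0x6b05
+ 0x726f = 0xdd74
+ 0x7d26 = 0x5a9b
One's complement: ~0x5a9b
Checksum = 0xa564


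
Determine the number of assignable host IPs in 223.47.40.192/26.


Host bits = 32 - 26 = 6
Total addresses = 2^6 = 64
Usable = total - 2 (network and broadcast)
Usable hosts: 62


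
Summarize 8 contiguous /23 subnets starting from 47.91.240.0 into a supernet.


Original prefix: /23
Number of subnets: 8 = 2^3
New prefix = 23 - 3 = 20
Supernet: 47.91.240.0/20


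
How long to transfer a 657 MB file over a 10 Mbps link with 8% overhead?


Effective throughput = 10 * (1 - 8/100) = 9.2 Mbps
File size in Mb = 657 * 8 = 5256 Mb
Time = 5256 / 9.2
Time = 571.3043 seconds


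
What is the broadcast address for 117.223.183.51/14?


Network: 117.220.0.0/14
Host bits = 18
Set all host bits to 1:
Broadcast: 117.223.255.255


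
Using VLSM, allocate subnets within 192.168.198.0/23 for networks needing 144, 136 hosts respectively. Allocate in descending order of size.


144 hosts -> /24 (254 usable): 192.168.198.0/24
136 hosts -> /24 (254 usable): 192.168.199.0/24
Allocation: 192.168.198.0/24 (144 hosts, 254 usable); 192.168.199.0/24 (136 hosts, 254 usable)
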